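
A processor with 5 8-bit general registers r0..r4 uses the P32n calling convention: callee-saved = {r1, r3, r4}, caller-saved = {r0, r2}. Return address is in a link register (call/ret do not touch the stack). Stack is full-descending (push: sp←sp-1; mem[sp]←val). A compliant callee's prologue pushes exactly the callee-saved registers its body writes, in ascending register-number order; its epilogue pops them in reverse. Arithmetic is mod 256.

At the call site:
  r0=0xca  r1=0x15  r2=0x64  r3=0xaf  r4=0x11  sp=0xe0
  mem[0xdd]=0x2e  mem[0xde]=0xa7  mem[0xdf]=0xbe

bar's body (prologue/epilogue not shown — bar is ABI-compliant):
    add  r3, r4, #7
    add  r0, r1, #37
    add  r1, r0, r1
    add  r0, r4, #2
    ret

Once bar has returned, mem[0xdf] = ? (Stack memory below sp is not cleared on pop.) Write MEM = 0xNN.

MEM = 0x15

prologue: push r1 -> mem[0xdf]=0x15, sp=0xdf
prologue: push r3 -> mem[0xde]=0xaf, sp=0xde
body[0] add  r3, r4, #7 -> r3=0x18
body[1] add  r0, r1, #37 -> r0=0x3a
body[2] add  r1, r0, r1 -> r1=0x4f
body[3] add  r0, r4, #2 -> r0=0x13
epilogue: pop r3=0xaf, sp=0xdf
epilogue: pop r1=0x15, sp=0xe0
prologue pushed ['r1', 'r3'] at ['0xdf', '0xde']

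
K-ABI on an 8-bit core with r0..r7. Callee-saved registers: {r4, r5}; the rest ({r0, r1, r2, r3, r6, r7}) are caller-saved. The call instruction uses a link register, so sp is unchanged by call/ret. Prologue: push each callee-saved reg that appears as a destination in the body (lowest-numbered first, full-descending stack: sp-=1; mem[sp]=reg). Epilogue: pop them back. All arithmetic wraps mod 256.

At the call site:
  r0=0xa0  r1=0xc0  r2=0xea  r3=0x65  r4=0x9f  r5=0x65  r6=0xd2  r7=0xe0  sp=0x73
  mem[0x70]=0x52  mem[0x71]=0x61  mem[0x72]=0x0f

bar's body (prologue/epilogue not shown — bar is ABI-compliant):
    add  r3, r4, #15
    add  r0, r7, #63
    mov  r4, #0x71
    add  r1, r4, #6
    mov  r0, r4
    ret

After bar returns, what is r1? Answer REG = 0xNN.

REG = 0x77

prologue: push r4 -> mem[0x72]=0x9f, sp=0x72
body[0] add  r3, r4, #15 -> r3=0xae
body[1] add  r0, r7, #63 -> r0=0x1f
body[2] mov  r4, #0x71 -> r4=0x71
body[3] add  r1, r4, #6 -> r1=0x77
body[4] mov  r0, r4 -> r0=0x71
epilogue: pop r4=0x9f, sp=0x73
r1 is caller-saved -> body value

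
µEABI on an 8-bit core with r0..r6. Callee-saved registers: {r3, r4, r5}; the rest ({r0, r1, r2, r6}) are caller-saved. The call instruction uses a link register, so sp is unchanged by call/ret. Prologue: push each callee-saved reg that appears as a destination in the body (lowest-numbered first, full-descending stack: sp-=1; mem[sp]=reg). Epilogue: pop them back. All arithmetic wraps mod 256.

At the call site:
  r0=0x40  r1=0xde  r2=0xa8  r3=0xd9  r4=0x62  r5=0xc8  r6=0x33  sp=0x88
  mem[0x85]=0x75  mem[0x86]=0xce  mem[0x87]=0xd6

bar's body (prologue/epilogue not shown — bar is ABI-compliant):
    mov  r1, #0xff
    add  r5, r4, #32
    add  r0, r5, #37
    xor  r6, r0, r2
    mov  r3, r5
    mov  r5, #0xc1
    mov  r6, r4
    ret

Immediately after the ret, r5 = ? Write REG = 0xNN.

REG = 0xc8

prologue: push r3 → mem[0x87]=0xd9, sp=0x87
prologue: push r5 → mem[0x86]=0xc8, sp=0x86
body[0] mov  r1, #0xff → r1=0xff
body[1] add  r5, r4, #32 → r5=0x82
body[2] add  r0, r5, #37 → r0=0xa7
body[3] xor  r6, r0, r2 → r6=0x0f
body[4] mov  r3, r5 → r3=0x82
body[5] mov  r5, #0xc1 → r5=0xc1
body[6] mov  r6, r4 → r6=0x62
epilogue: pop r5=0xc8, sp=0x87
epilogue: pop r3=0xd9, sp=0x88
r5 is callee-saved → restored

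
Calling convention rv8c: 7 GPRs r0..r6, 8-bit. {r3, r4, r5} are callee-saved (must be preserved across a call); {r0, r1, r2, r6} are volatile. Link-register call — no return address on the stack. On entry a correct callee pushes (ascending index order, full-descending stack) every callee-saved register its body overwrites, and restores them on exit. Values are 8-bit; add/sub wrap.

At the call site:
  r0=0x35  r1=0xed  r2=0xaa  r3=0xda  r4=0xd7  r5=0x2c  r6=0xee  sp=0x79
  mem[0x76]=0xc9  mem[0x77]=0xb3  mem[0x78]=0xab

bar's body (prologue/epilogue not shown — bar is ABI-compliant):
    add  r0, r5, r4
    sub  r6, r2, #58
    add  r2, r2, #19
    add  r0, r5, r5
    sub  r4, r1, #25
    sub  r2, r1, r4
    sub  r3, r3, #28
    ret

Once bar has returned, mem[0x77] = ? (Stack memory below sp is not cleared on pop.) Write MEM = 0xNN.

prologue: push r3 → mem[0x78]=0xda, sp=0x78
prologue: push r4 → mem[0x77]=0xd7, sp=0x77
body[0] add  r0, r5, r4 → r0=0x03
body[1] sub  r6, r2, #58 → r6=0x70
body[2] add  r2, r2, #19 → r2=0xbd
body[3] add  r0, r5, r5 → r0=0x58
body[4] sub  r4, r1, #25 → r4=0xd4
body[5] sub  r2, r1, r4 → r2=0x19
body[6] sub  r3, r3, #28 → r3=0xbe
epilogue: pop r4=0xd7, sp=0x78
epilogue: pop r3=0xda, sp=0x79
prologue pushed ['r3', 'r4'] at ['0x78', '0x77']

MEM = 0xd7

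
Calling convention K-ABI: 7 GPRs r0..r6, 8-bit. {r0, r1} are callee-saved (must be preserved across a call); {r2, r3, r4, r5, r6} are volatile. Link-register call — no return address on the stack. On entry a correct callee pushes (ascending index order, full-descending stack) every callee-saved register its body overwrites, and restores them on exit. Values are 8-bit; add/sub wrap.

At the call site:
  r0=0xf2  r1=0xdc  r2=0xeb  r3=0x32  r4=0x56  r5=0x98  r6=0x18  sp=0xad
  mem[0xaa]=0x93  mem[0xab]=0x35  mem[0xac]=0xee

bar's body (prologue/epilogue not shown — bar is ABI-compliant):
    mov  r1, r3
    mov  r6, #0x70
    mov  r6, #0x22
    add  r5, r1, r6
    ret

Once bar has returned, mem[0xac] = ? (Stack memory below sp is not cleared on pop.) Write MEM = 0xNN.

MEM = 0xdc

prologue: push r1 → mem[0xac]=0xdc, sp=0xac
body[0] mov  r1, r3 → r1=0x32
body[1] mov  r6, #0x70 → r6=0x70
body[2] mov  r6, #0x22 → r6=0x22
body[3] add  r5, r1, r6 → r5=0x54
epilogue: pop r1=0xdc, sp=0xad
prologue pushed ['r1'] at ['0xac']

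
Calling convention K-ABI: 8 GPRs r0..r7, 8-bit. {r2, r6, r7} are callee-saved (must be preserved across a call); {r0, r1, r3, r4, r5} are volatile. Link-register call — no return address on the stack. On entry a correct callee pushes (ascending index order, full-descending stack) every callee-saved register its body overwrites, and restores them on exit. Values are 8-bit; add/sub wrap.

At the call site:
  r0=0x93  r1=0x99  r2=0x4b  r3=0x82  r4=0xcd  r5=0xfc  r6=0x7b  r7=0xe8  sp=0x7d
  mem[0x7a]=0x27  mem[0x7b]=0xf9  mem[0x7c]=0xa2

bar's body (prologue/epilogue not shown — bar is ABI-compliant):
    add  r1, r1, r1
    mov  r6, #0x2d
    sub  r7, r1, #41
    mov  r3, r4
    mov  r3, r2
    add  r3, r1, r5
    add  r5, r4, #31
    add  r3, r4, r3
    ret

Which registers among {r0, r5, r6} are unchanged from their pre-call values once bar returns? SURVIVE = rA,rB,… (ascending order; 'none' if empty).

prologue: push r6 -> mem[0x7c]=0x7b, sp=0x7c
prologue: push r7 -> mem[0x7b]=0xe8, sp=0x7b
body[0] add  r1, r1, r1 -> r1=0x32
body[1] mov  r6, #0x2d -> r6=0x2d
body[2] sub  r7, r1, #41 -> r7=0x09
body[3] mov  r3, r4 -> r3=0xcd
body[4] mov  r3, r2 -> r3=0x4b
body[5] add  r3, r1, r5 -> r3=0x2e
body[6] add  r5, r4, #31 -> r5=0xec
body[7] add  r3, r4, r3 -> r3=0xfb
epilogue: pop r7=0xe8, sp=0x7c
epilogue: pop r6=0x7b, sp=0x7d
r0: caller-saved, written=False
r5: caller-saved, written=True
r6: callee-saved, written=True

SURVIVE = r0,r6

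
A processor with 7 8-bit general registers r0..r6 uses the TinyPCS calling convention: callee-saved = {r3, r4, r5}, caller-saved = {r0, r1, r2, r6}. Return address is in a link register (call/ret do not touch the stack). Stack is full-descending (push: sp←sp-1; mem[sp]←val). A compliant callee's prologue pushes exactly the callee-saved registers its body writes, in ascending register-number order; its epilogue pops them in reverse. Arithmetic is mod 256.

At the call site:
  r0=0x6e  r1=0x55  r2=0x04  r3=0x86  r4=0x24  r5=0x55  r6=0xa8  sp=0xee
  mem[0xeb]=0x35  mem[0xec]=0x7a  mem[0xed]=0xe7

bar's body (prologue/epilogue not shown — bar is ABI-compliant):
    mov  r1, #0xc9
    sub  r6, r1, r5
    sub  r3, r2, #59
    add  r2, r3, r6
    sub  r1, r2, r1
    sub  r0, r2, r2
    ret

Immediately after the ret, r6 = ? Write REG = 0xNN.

prologue: push r3 -> mem[0xed]=0x86, sp=0xed
body[0] mov  r1, #0xc9 -> r1=0xc9
body[1] sub  r6, r1, r5 -> r6=0x74
body[2] sub  r3, r2, #59 -> r3=0xc9
body[3] add  r2, r3, r6 -> r2=0x3d
body[4] sub  r1, r2, r1 -> r1=0x74
body[5] sub  r0, r2, r2 -> r0=0x00
epilogue: pop r3=0x86, sp=0xee
r6 is caller-saved -> body value

REG = 0x74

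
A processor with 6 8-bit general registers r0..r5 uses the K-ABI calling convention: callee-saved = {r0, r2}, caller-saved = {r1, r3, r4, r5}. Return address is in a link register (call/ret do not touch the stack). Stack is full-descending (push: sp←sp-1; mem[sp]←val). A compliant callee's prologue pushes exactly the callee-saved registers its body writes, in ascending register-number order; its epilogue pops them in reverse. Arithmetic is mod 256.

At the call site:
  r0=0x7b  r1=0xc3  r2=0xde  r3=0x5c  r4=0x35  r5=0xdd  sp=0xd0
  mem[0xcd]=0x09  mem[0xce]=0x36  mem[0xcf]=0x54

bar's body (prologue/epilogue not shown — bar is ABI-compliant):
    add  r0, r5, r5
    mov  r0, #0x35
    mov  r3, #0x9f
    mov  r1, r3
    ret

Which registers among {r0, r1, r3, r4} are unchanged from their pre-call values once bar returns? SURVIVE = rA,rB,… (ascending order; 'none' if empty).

SURVIVE = r0,r4

prologue: push r0 → mem[0xcf]=0x7b, sp=0xcf
body[0] add  r0, r5, r5 → r0=0xba
body[1] mov  r0, #0x35 → r0=0x35
body[2] mov  r3, #0x9f → r3=0x9f
body[3] mov  r1, r3 → r1=0x9f
epilogue: pop r0=0x7b, sp=0xd0
r0: callee-saved, written=True
r1: caller-saved, written=True
r3: caller-saved, written=True
r4: caller-saved, written=False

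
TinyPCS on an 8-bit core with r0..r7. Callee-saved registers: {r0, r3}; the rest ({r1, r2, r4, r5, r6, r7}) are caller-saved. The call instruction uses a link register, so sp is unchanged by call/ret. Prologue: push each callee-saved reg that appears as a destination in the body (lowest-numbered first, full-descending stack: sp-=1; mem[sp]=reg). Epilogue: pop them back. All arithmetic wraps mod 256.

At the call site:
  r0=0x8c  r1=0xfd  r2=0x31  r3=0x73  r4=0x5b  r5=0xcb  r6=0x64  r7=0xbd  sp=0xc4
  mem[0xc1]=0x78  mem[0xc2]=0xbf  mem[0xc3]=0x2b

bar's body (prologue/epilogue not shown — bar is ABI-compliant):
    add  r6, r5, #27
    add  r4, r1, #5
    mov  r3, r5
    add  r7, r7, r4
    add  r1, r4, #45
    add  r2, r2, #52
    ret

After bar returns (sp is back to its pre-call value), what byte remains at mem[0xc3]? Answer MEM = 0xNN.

prologue: push r3 -> mem[0xc3]=0x73, sp=0xc3
body[0] add  r6, r5, #27 -> r6=0xe6
body[1] add  r4, r1, #5 -> r4=0x02
body[2] mov  r3, r5 -> r3=0xcb
body[3] add  r7, r7, r4 -> r7=0xbf
body[4] add  r1, r4, #45 -> r1=0x2f
body[5] add  r2, r2, #52 -> r2=0x65
epilogue: pop r3=0x73, sp=0xc4
prologue pushed ['r3'] at ['0xc3']

MEM = 0x73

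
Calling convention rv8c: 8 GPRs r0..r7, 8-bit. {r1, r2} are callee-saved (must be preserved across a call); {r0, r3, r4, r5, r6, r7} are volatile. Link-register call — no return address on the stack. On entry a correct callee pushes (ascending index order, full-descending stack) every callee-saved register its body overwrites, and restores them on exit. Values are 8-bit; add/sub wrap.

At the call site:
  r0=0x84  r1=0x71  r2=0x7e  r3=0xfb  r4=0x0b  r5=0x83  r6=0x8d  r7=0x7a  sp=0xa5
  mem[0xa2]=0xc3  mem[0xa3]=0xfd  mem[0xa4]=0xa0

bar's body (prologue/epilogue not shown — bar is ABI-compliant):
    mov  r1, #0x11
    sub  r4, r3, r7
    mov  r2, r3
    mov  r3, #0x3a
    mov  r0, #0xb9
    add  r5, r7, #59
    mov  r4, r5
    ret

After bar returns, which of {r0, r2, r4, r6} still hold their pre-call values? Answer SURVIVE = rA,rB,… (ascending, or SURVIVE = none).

prologue: push r1 → mem[0xa4]=0x71, sp=0xa4
prologue: push r2 → mem[0xa3]=0x7e, sp=0xa3
body[0] mov  r1, #0x11 → r1=0x11
body[1] sub  r4, r3, r7 → r4=0x81
body[2] mov  r2, r3 → r2=0xfb
body[3] mov  r3, #0x3a → r3=0x3a
body[4] mov  r0, #0xb9 → r0=0xb9
body[5] add  r5, r7, #59 → r5=0xb5
body[6] mov  r4, r5 → r4=0xb5
epilogue: pop r2=0x7e, sp=0xa4
epilogue: pop r1=0x71, sp=0xa5
r0: caller-saved, written=True
r2: callee-saved, written=True
r4: caller-saved, written=True
r6: caller-saved, written=False

SURVIVE = r2,r6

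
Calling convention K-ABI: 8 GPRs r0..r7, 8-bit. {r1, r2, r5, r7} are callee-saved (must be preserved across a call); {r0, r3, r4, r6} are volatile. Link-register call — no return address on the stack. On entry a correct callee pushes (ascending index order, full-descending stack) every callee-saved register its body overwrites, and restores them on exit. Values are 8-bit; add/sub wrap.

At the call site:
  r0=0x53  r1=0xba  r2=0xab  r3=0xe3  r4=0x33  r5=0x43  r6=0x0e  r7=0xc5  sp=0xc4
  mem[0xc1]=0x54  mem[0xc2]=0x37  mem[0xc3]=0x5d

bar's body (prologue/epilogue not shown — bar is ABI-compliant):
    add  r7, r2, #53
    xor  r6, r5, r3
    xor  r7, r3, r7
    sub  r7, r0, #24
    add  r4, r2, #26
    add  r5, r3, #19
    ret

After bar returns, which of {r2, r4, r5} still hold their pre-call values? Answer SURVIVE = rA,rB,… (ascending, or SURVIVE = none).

SURVIVE = r2,r5

prologue: push r5 -> mem[0xc3]=0x43, sp=0xc3
prologue: push r7 -> mem[0xc2]=0xc5, sp=0xc2
body[0] add  r7, r2, #53 -> r7=0xe0
body[1] xor  r6, r5, r3 -> r6=0xa0
body[2] xor  r7, r3, r7 -> r7=0x03
body[3] sub  r7, r0, #24 -> r7=0x3b
body[4] add  r4, r2, #26 -> r4=0xc5
body[5] add  r5, r3, #19 -> r5=0xf6
epilogue: pop r7=0xc5, sp=0xc3
epilogue: pop r5=0x43, sp=0xc4
r2: callee-saved, written=False
r4: caller-saved, written=True
r5: callee-saved, written=True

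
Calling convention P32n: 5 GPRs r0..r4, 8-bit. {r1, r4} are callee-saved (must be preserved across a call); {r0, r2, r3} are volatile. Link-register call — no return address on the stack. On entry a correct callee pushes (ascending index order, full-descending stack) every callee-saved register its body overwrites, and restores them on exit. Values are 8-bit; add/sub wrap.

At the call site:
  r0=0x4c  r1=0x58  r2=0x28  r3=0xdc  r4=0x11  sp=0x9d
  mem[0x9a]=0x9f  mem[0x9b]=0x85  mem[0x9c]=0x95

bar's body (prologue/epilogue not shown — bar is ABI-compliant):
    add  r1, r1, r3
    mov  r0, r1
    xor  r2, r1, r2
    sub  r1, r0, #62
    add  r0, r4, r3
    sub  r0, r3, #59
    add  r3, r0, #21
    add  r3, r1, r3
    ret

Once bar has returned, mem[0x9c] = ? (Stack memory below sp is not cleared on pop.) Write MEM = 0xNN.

MEM = 0x58

prologue: push r1 → mem[0x9c]=0x58, sp=0x9c
body[0] add  r1, r1, r3 → r1=0x34
body[1] mov  r0, r1 → r0=0x34
body[2] xor  r2, r1, r2 → r2=0x1c
body[3] sub  r1, r0, #62 → r1=0xf6
body[4] add  r0, r4, r3 → r0=0xed
body[5] sub  r0, r3, #59 → r0=0xa1
body[6] add  r3, r0, #21 → r3=0xb6
body[7] add  r3, r1, r3 → r3=0xac
epilogue: pop r1=0x58, sp=0x9d
prologue pushed ['r1'] at ['0x9c']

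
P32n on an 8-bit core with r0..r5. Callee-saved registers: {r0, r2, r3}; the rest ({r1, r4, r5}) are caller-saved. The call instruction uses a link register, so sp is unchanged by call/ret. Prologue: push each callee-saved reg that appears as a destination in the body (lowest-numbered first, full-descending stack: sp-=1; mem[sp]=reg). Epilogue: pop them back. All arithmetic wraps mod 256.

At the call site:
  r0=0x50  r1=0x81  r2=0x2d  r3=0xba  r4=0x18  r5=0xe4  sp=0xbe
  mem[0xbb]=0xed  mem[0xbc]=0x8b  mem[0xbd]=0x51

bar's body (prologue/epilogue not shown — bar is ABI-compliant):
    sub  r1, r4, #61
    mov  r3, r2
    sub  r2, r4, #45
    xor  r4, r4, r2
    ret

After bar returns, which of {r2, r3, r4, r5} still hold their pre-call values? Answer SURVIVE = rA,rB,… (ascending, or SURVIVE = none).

SURVIVE = r2,r3,r5

prologue: push r2 → mem[0xbd]=0x2d, sp=0xbd
prologue: push r3 → mem[0xbc]=0xba, sp=0xbc
body[0] sub  r1, r4, #61 → r1=0xdb
body[1] mov  r3, r2 → r3=0x2d
body[2] sub  r2, r4, #45 → r2=0xeb
body[3] xor  r4, r4, r2 → r4=0xf3
epilogue: pop r3=0xba, sp=0xbd
epilogue: pop r2=0x2d, sp=0xbe
r2: callee-saved, written=True
r3: callee-saved, written=True
r4: caller-saved, written=True
r5: caller-saved, written=False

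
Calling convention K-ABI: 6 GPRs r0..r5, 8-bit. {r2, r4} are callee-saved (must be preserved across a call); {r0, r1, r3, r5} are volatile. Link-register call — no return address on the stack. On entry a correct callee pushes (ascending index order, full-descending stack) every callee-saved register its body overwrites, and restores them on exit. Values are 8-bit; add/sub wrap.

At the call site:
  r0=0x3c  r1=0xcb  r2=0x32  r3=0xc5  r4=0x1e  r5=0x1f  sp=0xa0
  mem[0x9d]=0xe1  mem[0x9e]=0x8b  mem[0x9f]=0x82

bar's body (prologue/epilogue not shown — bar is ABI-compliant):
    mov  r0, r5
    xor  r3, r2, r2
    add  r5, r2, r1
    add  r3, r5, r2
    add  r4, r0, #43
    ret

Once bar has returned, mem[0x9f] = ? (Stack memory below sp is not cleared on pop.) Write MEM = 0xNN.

prologue: push r4 -> mem[0x9f]=0x1e, sp=0x9f
body[0] mov  r0, r5 -> r0=0x1f
body[1] xor  r3, r2, r2 -> r3=0x00
body[2] add  r5, r2, r1 -> r5=0xfd
body[3] add  r3, r5, r2 -> r3=0x2f
body[4] add  r4, r0, #43 -> r4=0x4a
epilogue: pop r4=0x1e, sp=0xa0
prologue pushed ['r4'] at ['0x9f']

MEM = 0x1e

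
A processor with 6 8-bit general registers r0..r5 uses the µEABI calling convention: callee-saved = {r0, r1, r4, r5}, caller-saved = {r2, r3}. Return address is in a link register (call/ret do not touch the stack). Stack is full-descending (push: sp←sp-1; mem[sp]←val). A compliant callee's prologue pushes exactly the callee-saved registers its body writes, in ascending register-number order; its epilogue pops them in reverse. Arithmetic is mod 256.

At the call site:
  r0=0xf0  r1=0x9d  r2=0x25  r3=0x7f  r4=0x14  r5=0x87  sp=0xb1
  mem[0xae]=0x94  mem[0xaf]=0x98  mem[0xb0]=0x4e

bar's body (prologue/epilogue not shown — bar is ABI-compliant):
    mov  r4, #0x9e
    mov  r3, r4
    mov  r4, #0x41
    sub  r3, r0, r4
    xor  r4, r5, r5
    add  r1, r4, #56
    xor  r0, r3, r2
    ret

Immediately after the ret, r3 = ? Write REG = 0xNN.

REG = 0xaf

prologue: push r0 -> mem[0xb0]=0xf0, sp=0xb0
prologue: push r1 -> mem[0xaf]=0x9d, sp=0xaf
prologue: push r4 -> mem[0xae]=0x14, sp=0xae
body[0] mov  r4, #0x9e -> r4=0x9e
body[1] mov  r3, r4 -> r3=0x9e
body[2] mov  r4, #0x41 -> r4=0x41
body[3] sub  r3, r0, r4 -> r3=0xaf
body[4] xor  r4, r5, r5 -> r4=0x00
body[5] add  r1, r4, #56 -> r1=0x38
body[6] xor  r0, r3, r2 -> r0=0x8a
epilogue: pop r4=0x14, sp=0xaf
epilogue: pop r1=0x9d, sp=0xb0
epilogue: pop r0=0xf0, sp=0xb1
r3 is caller-saved -> body value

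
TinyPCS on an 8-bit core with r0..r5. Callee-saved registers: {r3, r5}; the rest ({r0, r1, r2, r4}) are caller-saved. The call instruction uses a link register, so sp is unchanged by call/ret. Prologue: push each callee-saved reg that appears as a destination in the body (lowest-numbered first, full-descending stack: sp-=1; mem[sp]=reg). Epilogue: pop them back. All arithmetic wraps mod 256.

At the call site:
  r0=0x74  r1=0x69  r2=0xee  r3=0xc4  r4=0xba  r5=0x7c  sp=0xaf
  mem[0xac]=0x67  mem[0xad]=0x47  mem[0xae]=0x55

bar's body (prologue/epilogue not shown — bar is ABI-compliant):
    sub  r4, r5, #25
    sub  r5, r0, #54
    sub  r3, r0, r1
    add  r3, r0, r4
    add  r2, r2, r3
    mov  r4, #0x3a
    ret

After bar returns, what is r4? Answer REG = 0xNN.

prologue: push r3 → mem[0xae]=0xc4, sp=0xae
prologue: push r5 → mem[0xad]=0x7c, sp=0xad
body[0] sub  r4, r5, #25 → r4=0x63
body[1] sub  r5, r0, #54 → r5=0x3e
body[2] sub  r3, r0, r1 → r3=0x0b
body[3] add  r3, r0, r4 → r3=0xd7
body[4] add  r2, r2, r3 → r2=0xc5
body[5] mov  r4, #0x3a → r4=0x3a
epilogue: pop r5=0x7c, sp=0xae
epilogue: pop r3=0xc4, sp=0xaf
r4 is caller-saved → body value

REG = 0x3a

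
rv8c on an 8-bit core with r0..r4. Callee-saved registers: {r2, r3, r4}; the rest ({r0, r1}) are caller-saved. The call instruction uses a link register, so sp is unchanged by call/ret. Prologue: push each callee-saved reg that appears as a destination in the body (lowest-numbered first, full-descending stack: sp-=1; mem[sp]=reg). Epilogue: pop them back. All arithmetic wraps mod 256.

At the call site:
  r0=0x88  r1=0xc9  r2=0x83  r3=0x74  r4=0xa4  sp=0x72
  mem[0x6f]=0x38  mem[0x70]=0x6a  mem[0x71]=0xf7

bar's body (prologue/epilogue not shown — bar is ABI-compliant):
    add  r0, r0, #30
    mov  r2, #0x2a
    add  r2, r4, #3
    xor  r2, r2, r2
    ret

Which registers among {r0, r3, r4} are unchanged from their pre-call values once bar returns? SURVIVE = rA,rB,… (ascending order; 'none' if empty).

prologue: push r2 -> mem[0x71]=0x83, sp=0x71
body[0] add  r0, r0, #30 -> r0=0xa6
body[1] mov  r2, #0x2a -> r2=0x2a
body[2] add  r2, r4, #3 -> r2=0xa7
body[3] xor  r2, r2, r2 -> r2=0x00
epilogue: pop r2=0x83, sp=0x72
r0: caller-saved, written=True
r3: callee-saved, written=False
r4: callee-saved, written=False

SURVIVE = r3,r4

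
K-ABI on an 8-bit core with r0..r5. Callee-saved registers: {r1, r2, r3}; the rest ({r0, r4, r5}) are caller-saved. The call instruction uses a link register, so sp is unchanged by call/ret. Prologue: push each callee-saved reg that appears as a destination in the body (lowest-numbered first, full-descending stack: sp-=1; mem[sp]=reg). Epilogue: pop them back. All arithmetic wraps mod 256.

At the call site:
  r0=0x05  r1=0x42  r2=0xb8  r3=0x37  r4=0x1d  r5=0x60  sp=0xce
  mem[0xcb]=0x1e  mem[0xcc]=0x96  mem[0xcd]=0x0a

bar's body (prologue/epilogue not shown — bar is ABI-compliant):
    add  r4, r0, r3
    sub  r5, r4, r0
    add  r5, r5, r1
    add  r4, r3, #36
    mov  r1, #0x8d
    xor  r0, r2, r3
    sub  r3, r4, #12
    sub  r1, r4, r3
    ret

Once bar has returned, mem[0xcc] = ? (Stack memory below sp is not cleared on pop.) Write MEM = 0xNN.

MEM = 0x37

prologue: push r1 → mem[0xcd]=0x42, sp=0xcd
prologue: push r3 → mem[0xcc]=0x37, sp=0xcc
body[0] add  r4, r0, r3 → r4=0x3c
body[1] sub  r5, r4, r0 → r5=0x37
body[2] add  r5, r5, r1 → r5=0x79
body[3] add  r4, r3, #36 → r4=0x5b
body[4] mov  r1, #0x8d → r1=0x8d
body[5] xor  r0, r2, r3 → r0=0x8f
body[6] sub  r3, r4, #12 → r3=0x4f
body[7] sub  r1, r4, r3 → r1=0x0c
epilogue: pop r3=0x37, sp=0xcd
epilogue: pop r1=0x42, sp=0xce
prologue pushed ['r1', 'r3'] at ['0xcd', '0xcc']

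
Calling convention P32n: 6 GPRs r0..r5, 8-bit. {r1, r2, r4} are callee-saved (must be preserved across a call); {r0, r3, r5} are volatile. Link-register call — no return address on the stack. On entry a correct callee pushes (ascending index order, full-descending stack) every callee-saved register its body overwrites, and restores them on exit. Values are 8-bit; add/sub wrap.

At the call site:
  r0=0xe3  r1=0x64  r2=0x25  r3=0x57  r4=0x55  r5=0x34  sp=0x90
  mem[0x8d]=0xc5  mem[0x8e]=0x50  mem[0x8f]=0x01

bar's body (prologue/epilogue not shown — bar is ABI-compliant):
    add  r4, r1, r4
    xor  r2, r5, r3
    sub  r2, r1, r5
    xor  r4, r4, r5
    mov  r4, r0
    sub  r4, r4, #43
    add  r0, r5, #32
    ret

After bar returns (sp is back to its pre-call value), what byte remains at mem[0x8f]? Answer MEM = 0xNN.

MEM = 0x25

prologue: push r2 -> mem[0x8f]=0x25, sp=0x8f
prologue: push r4 -> mem[0x8e]=0x55, sp=0x8e
body[0] add  r4, r1, r4 -> r4=0xb9
body[1] xor  r2, r5, r3 -> r2=0x63
body[2] sub  r2, r1, r5 -> r2=0x30
body[3] xor  r4, r4, r5 -> r4=0x8d
body[4] mov  r4, r0 -> r4=0xe3
body[5] sub  r4, r4, #43 -> r4=0xb8
body[6] add  r0, r5, #32 -> r0=0x54
epilogue: pop r4=0x55, sp=0x8f
epilogue: pop r2=0x25, sp=0x90
prologue pushed ['r2', 'r4'] at ['0x8f', '0x8e']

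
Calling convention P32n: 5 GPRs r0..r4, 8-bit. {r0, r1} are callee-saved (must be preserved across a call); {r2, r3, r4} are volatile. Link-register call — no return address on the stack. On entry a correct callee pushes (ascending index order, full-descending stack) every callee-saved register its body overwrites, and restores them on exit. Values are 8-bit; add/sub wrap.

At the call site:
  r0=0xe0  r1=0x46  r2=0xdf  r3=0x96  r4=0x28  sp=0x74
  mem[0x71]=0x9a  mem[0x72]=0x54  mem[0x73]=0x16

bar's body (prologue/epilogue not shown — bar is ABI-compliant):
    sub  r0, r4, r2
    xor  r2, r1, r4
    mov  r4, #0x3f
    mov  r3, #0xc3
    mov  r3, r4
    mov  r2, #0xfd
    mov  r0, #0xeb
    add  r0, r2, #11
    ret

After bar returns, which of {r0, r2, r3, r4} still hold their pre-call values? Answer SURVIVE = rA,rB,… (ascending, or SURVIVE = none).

prologue: push r0 -> mem[0x73]=0xe0, sp=0x73
body[0] sub  r0, r4, r2 -> r0=0x49
body[1] xor  r2, r1, r4 -> r2=0x6e
body[2] mov  r4, #0x3f -> r4=0x3f
body[3] mov  r3, #0xc3 -> r3=0xc3
body[4] mov  r3, r4 -> r3=0x3f
body[5] mov  r2, #0xfd -> r2=0xfd
body[6] mov  r0, #0xeb -> r0=0xeb
body[7] add  r0, r2, #11 -> r0=0x08
epilogue: pop r0=0xe0, sp=0x74
r0: callee-saved, written=True
r2: caller-saved, written=True
r3: caller-saved, written=True
r4: caller-saved, written=True

SURVIVE = r0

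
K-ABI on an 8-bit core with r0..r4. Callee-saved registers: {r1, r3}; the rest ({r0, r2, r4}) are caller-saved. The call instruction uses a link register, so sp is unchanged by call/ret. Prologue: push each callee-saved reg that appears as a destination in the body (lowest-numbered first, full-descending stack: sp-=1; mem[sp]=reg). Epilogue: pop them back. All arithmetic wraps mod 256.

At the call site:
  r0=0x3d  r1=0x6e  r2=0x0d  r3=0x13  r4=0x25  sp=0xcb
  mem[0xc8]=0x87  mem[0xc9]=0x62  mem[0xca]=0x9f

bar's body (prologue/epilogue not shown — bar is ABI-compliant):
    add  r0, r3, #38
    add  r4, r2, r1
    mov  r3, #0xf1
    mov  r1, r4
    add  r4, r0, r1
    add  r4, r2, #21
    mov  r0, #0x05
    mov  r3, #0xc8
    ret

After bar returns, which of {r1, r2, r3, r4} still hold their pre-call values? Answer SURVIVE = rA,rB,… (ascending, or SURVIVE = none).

SURVIVE = r1,r2,r3

prologue: push r1 -> mem[0xca]=0x6e, sp=0xca
prologue: push r3 -> mem[0xc9]=0x13, sp=0xc9
body[0] add  r0, r3, #38 -> r0=0x39
body[1] add  r4, r2, r1 -> r4=0x7b
body[2] mov  r3, #0xf1 -> r3=0xf1
body[3] mov  r1, r4 -> r1=0x7b
body[4] add  r4, r0, r1 -> r4=0xb4
body[5] add  r4, r2, #21 -> r4=0x22
body[6] mov  r0, #0x05 -> r0=0x05
body[7] mov  r3, #0xc8 -> r3=0xc8
epilogue: pop r3=0x13, sp=0xca
epilogue: pop r1=0x6e, sp=0xcb
r1: callee-saved, written=True
r2: caller-saved, written=False
r3: callee-saved, written=True
r4: caller-saved, written=True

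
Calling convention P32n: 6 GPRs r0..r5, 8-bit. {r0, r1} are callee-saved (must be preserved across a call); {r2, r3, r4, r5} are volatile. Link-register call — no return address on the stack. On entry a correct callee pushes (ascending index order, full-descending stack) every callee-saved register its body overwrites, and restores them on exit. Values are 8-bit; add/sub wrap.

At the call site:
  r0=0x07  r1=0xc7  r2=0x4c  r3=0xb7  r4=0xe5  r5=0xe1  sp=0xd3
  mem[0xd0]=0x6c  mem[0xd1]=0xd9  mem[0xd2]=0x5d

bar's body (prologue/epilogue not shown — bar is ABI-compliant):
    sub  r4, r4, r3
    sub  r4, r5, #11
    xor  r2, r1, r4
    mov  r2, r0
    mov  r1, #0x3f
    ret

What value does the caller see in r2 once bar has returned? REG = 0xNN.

prologue: push r1 -> mem[0xd2]=0xc7, sp=0xd2
body[0] sub  r4, r4, r3 -> r4=0x2e
body[1] sub  r4, r5, #11 -> r4=0xd6
body[2] xor  r2, r1, r4 -> r2=0x11
body[3] mov  r2, r0 -> r2=0x07
body[4] mov  r1, #0x3f -> r1=0x3f
epilogue: pop r1=0xc7, sp=0xd3
r2 is caller-saved -> body value

REG = 0x07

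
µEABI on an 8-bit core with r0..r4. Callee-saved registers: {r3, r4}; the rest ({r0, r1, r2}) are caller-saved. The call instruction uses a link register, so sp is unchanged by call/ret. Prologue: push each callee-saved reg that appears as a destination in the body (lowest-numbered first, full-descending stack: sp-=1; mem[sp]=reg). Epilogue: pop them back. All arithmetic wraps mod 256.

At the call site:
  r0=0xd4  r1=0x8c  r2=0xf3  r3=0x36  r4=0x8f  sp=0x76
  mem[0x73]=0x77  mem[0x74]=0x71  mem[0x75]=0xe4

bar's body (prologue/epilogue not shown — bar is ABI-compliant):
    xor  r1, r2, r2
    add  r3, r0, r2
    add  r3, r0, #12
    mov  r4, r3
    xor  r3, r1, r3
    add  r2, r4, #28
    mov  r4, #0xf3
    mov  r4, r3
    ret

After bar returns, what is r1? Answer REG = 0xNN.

prologue: push r3 → mem[0x75]=0x36, sp=0x75
prologue: push r4 → mem[0x74]=0x8f, sp=0x74
body[0] xor  r1, r2, r2 → r1=0x00
body[1] add  r3, r0, r2 → r3=0xc7
body[2] add  r3, r0, #12 → r3=0xe0
body[3] mov  r4, r3 → r4=0xe0
body[4] xor  r3, r1, r3 → r3=0xe0
body[5] add  r2, r4, #28 → r2=0xfc
body[6] mov  r4, #0xf3 → r4=0xf3
body[7] mov  r4, r3 → r4=0xe0
epilogue: pop r4=0x8f, sp=0x75
epilogue: pop r3=0x36, sp=0x76
r1 is caller-saved → body value

REG = 0x00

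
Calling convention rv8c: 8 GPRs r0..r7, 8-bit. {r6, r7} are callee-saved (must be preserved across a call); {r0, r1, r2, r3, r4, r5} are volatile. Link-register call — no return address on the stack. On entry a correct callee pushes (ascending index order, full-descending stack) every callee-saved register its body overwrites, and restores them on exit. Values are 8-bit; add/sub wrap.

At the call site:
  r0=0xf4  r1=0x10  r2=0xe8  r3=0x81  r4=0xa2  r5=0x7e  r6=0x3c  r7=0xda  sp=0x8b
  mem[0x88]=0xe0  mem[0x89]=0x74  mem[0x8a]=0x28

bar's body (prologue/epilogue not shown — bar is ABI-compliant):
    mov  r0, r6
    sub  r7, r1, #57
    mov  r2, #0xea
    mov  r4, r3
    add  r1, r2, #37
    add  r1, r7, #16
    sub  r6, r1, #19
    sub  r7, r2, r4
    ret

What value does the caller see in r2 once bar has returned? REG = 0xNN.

REG = 0xea

prologue: push r6 → mem[0x8a]=0x3c, sp=0x8a
prologue: push r7 → mem[0x89]=0xda, sp=0x89
body[0] mov  r0, r6 → r0=0x3c
body[1] sub  r7, r1, #57 → r7=0xd7
body[2] mov  r2, #0xea → r2=0xea
body[3] mov  r4, r3 → r4=0x81
body[4] add  r1, r2, #37 → r1=0x0f
body[5] add  r1, r7, #16 → r1=0xe7
body[6] sub  r6, r1, #19 → r6=0xd4
body[7] sub  r7, r2, r4 → r7=0x69
epilogue: pop r7=0xda, sp=0x8a
epilogue: pop r6=0x3c, sp=0x8b
r2 is caller-saved → body value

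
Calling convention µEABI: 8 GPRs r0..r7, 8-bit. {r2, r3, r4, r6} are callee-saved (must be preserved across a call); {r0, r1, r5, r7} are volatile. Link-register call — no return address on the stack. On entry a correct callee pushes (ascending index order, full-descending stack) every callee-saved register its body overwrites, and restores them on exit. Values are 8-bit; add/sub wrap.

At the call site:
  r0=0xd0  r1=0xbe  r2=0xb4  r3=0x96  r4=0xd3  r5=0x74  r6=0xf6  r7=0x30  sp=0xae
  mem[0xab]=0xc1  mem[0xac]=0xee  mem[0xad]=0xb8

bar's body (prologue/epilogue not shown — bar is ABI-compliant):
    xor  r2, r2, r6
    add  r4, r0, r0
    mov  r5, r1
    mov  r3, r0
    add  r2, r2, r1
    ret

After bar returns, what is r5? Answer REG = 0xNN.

REG = 0xbe

prologue: push r2 → mem[0xad]=0xb4, sp=0xad
prologue: push r3 → mem[0xac]=0x96, sp=0xac
prologue: push r4 → mem[0xab]=0xd3, sp=0xab
body[0] xor  r2, r2, r6 → r2=0x42
body[1] add  r4, r0, r0 → r4=0xa0
body[2] mov  r5, r1 → r5=0xbe
body[3] mov  r3, r0 → r3=0xd0
body[4] add  r2, r2, r1 → r2=0x00
epilogue: pop r4=0xd3, sp=0xac
epilogue: pop r3=0x96, sp=0xad
epilogue: pop r2=0xb4, sp=0xae
r5 is caller-saved → body value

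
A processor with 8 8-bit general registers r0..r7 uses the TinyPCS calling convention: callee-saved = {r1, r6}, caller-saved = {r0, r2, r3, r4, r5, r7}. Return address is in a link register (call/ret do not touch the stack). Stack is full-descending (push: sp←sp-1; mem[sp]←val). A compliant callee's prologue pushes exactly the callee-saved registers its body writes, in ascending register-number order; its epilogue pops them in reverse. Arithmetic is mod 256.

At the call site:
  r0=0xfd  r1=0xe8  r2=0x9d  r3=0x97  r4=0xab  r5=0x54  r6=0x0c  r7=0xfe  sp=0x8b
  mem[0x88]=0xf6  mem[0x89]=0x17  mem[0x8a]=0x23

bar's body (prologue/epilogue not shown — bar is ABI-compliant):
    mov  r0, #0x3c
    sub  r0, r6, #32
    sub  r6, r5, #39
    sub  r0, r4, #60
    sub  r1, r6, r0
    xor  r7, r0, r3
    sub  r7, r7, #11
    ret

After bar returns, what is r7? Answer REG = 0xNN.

REG = 0xed

prologue: push r1 → mem[0x8a]=0xe8, sp=0x8a
prologue: push r6 → mem[0x89]=0x0c, sp=0x89
body[0] mov  r0, #0x3c → r0=0x3c
body[1] sub  r0, r6, #32 → r0=0xec
body[2] sub  r6, r5, #39 → r6=0x2d
body[3] sub  r0, r4, #60 → r0=0x6f
body[4] sub  r1, r6, r0 → r1=0xbe
body[5] xor  r7, r0, r3 → r7=0xf8
body[6] sub  r7, r7, #11 → r7=0xed
epilogue: pop r6=0x0c, sp=0x8a
epilogue: pop r1=0xe8, sp=0x8b
r7 is caller-saved → body value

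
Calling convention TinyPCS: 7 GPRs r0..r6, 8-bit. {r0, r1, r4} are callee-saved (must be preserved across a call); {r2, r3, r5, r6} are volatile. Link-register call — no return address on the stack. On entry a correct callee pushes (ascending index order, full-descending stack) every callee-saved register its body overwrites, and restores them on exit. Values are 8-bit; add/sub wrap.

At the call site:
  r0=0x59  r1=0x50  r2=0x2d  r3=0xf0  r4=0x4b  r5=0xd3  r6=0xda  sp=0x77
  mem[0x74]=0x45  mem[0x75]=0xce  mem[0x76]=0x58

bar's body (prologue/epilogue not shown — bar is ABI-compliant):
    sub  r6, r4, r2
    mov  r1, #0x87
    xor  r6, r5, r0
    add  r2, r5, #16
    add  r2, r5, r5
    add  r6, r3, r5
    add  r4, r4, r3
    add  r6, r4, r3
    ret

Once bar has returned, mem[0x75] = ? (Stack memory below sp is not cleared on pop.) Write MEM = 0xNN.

MEM = 0x4b

prologue: push r1 -> mem[0x76]=0x50, sp=0x76
prologue: push r4 -> mem[0x75]=0x4b, sp=0x75
body[0] sub  r6, r4, r2 -> r6=0x1e
body[1] mov  r1, #0x87 -> r1=0x87
body[2] xor  r6, r5, r0 -> r6=0x8a
body[3] add  r2, r5, #16 -> r2=0xe3
body[4] add  r2, r5, r5 -> r2=0xa6
body[5] add  r6, r3, r5 -> r6=0xc3
body[6] add  r4, r4, r3 -> r4=0x3b
body[7] add  r6, r4, r3 -> r6=0x2b
epilogue: pop r4=0x4b, sp=0x76
epilogue: pop r1=0x50, sp=0x77
prologue pushed ['r1', 'r4'] at ['0x76', '0x75']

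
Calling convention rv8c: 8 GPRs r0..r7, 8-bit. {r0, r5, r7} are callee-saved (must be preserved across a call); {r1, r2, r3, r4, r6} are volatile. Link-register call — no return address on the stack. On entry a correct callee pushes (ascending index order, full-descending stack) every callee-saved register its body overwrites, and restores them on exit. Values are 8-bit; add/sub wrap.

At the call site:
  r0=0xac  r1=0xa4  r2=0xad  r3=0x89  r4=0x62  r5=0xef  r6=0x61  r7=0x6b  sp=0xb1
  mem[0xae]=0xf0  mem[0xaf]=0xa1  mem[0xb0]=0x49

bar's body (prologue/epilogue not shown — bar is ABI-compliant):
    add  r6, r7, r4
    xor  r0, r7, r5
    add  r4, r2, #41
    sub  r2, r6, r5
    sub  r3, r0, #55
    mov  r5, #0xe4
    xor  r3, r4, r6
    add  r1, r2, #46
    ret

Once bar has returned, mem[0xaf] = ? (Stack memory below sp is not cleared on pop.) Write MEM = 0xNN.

MEM = 0xef

prologue: push r0 -> mem[0xb0]=0xac, sp=0xb0
prologue: push r5 -> mem[0xaf]=0xef, sp=0xaf
body[0] add  r6, r7, r4 -> r6=0xcd
body[1] xor  r0, r7, r5 -> r0=0x84
body[2] add  r4, r2, #41 -> r4=0xd6
body[3] sub  r2, r6, r5 -> r2=0xde
body[4] sub  r3, r0, #55 -> r3=0x4d
body[5] mov  r5, #0xe4 -> r5=0xe4
body[6] xor  r3, r4, r6 -> r3=0x1b
body[7] add  r1, r2, #46 -> r1=0x0c
epilogue: pop r5=0xef, sp=0xb0
epilogue: pop r0=0xac, sp=0xb1
prologue pushed ['r0', 'r5'] at ['0xb0', '0xaf']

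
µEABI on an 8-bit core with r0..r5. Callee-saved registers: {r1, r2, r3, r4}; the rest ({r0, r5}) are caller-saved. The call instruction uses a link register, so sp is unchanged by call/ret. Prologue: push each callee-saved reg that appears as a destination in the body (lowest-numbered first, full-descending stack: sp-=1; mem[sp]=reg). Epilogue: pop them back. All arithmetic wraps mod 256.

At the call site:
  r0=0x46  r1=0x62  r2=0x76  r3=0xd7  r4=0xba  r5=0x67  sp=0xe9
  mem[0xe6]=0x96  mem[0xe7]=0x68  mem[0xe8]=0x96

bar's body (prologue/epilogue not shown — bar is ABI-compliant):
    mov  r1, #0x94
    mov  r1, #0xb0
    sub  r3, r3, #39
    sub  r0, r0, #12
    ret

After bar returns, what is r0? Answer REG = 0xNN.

prologue: push r1 -> mem[0xe8]=0x62, sp=0xe8
prologue: push r3 -> mem[0xe7]=0xd7, sp=0xe7
body[0] mov  r1, #0x94 -> r1=0x94
body[1] mov  r1, #0xb0 -> r1=0xb0
body[2] sub  r3, r3, #39 -> r3=0xb0
body[3] sub  r0, r0, #12 -> r0=0x3a
epilogue: pop r3=0xd7, sp=0xe8
epilogue: pop r1=0x62, sp=0xe9
r0 is caller-saved -> body value

REG = 0x3a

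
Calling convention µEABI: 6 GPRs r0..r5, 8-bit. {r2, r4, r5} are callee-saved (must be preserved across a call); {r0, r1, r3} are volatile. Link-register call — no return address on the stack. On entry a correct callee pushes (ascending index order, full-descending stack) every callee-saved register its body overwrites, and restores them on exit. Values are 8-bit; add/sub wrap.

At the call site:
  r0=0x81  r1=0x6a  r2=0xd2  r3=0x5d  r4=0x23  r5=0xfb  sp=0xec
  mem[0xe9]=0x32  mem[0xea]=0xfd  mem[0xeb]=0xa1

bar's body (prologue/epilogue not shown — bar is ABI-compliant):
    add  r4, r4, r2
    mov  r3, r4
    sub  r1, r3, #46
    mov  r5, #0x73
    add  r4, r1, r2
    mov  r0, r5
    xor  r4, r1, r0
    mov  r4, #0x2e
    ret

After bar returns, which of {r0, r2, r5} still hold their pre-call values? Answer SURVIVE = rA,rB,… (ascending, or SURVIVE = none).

prologue: push r4 → mem[0xeb]=0x23, sp=0xeb
prologue: push r5 → mem[0xea]=0xfb, sp=0xea
body[0] add  r4, r4, r2 → r4=0xf5
body[1] mov  r3, r4 → r3=0xf5
body[2] sub  r1, r3, #46 → r1=0xc7
body[3] mov  r5, #0x73 → r5=0x73
body[4] add  r4, r1, r2 → r4=0x99
body[5] mov  r0, r5 → r0=0x73
body[6] xor  r4, r1, r0 → r4=0xb4
body[7] mov  r4, #0x2e → r4=0x2e
epilogue: pop r5=0xfb, sp=0xeb
epilogue: pop r4=0x23, sp=0xec
r0: caller-saved, written=True
r2: callee-saved, written=False
r5: callee-saved, written=True

SURVIVE = r2,r5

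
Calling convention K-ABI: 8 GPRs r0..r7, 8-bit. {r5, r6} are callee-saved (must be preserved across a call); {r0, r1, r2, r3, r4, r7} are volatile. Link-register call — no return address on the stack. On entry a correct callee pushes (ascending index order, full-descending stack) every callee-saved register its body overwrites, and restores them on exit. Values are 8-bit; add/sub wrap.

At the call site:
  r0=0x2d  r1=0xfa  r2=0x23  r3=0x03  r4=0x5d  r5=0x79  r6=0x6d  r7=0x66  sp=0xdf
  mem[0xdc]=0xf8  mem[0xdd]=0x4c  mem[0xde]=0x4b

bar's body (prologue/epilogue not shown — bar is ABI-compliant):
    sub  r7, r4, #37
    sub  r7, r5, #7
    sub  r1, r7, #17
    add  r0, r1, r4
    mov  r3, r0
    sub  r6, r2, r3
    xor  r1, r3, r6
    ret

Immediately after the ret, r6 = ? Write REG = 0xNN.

prologue: push r6 -> mem[0xde]=0x6d, sp=0xde
body[0] sub  r7, r4, #37 -> r7=0x38
body[1] sub  r7, r5, #7 -> r7=0x72
body[2] sub  r1, r7, #17 -> r1=0x61
body[3] add  r0, r1, r4 -> r0=0xbe
body[4] mov  r3, r0 -> r3=0xbe
body[5] sub  r6, r2, r3 -> r6=0x65
body[6] xor  r1, r3, r6 -> r1=0xdb
epilogue: pop r6=0x6d, sp=0xdf
r6 is callee-saved -> restored

REG = 0x6d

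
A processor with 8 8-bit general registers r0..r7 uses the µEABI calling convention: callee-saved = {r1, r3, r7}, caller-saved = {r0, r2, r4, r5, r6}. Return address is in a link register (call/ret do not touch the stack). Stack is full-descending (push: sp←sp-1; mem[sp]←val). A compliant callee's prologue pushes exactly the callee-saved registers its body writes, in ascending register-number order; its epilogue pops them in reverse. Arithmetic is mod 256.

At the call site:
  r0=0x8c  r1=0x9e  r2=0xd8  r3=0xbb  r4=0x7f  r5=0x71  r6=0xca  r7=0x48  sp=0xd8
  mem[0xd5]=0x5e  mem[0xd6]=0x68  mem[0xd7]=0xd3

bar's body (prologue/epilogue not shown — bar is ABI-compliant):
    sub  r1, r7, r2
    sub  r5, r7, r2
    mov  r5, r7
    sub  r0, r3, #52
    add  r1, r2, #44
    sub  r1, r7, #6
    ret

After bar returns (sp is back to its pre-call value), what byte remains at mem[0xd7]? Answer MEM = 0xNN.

prologue: push r1 → mem[0xd7]=0x9e, sp=0xd7
body[0] sub  r1, r7, r2 → r1=0x70
body[1] sub  r5, r7, r2 → r5=0x70
body[2] mov  r5, r7 → r5=0x48
body[3] sub  r0, r3, #52 → r0=0x87
body[4] add  r1, r2, #44 → r1=0x04
body[5] sub  r1, r7, #6 → r1=0x42
epilogue: pop r1=0x9e, sp=0xd8
prologue pushed ['r1'] at ['0xd7']

MEM = 0x9e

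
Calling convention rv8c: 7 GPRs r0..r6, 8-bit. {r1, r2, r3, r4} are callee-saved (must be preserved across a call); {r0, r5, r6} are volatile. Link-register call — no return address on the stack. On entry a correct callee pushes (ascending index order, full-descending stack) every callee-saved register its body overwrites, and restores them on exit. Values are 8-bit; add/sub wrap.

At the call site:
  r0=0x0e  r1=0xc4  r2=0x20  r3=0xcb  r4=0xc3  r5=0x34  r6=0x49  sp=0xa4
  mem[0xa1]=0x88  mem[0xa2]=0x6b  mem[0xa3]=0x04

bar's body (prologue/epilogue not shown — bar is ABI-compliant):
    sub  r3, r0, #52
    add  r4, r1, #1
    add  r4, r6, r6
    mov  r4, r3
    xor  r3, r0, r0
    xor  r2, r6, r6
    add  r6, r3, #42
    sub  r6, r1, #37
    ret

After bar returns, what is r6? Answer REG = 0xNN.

REG = 0x9f

prologue: push r2 → mem[0xa3]=0x20, sp=0xa3
prologue: push r3 → mem[0xa2]=0xcb, sp=0xa2
prologue: push r4 → mem[0xa1]=0xc3, sp=0xa1
body[0] sub  r3, r0, #52 → r3=0xda
body[1] add  r4, r1, #1 → r4=0xc5
body[2] add  r4, r6, r6 → r4=0x92
body[3] mov  r4, r3 → r4=0xda
body[4] xor  r3, r0, r0 → r3=0x00
body[5] xor  r2, r6, r6 → r2=0x00
body[6] add  r6, r3, #42 → r6=0x2a
body[7] sub  r6, r1, #37 → r6=0x9f
epilogue: pop r4=0xc3, sp=0xa2
epilogue: pop r3=0xcb, sp=0xa3
epilogue: pop r2=0x20, sp=0xa4
r6 is caller-saved → body value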